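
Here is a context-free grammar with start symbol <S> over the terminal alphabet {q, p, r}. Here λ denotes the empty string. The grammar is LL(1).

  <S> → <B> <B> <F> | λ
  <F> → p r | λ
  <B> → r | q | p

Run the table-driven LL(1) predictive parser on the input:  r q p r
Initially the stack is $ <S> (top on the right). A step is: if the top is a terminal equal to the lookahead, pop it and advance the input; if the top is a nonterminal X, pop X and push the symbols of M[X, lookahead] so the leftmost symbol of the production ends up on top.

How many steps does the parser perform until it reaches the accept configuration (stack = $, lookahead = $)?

8

     Stack          Input      Action
  1  $ <S>          r q p r $  expand <S> → <B> <B> <F>
  2  $ <F> <B> <B>  r q p r $  expand <B> → r
  3  $ <F> <B> r    r q p r $  match r
  4  $ <F> <B>      q p r $    expand <B> → q
  5  $ <F> q        q p r $    match q
  6  $ <F>          p r $      expand <F> → p r
  7  $ r p          p r $      match p
  8  $ r            r $        match r
Accept reached after 8 steps.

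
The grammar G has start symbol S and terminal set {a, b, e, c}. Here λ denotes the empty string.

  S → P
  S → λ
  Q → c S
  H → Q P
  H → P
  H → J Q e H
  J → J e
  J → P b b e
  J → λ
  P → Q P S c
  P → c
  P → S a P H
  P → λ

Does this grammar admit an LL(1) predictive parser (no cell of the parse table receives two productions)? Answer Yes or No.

FIRST(S) = {λ, a, c}
FIRST(Q) = {c}
FIRST(H) = {λ, a, b, c, e}
FIRST(J) = {λ, a, b, c, e}
FIRST(P) = {λ, a, c}
FOLLOW(S) = {$, a, b, c, e}
FOLLOW(Q) = {$, a, b, c, e}
FOLLOW(H) = {$, a, b, c, e}
FOLLOW(J) = {c, e}
FOLLOW(P) = {$, a, b, c, e}
Cell M[H, a] receives both H → P and H → J Q e H — the grammar is not LL(1).

No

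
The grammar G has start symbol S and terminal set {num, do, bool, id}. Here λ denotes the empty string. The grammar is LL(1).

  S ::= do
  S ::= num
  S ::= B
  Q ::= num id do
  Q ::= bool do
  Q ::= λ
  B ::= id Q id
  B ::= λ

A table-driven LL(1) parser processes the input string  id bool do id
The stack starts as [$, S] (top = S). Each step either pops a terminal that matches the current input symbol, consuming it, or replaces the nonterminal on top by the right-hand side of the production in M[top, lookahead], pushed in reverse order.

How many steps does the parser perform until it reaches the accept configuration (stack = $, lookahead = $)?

step 1: stack=$ S  input=id bool do id $  — expand S ::= B
step 2: stack=$ B  input=id bool do id $  — expand B ::= id Q id
step 3: stack=$ id Q id  input=id bool do id $  — match id
step 4: stack=$ id Q  input=bool do id $  — expand Q ::= bool do
step 5: stack=$ id do bool  input=bool do id $  — match bool
step 6: stack=$ id do  input=do id $  — match do
step 7: stack=$ id  input=id $  — match id
Accept reached after 7 steps.

7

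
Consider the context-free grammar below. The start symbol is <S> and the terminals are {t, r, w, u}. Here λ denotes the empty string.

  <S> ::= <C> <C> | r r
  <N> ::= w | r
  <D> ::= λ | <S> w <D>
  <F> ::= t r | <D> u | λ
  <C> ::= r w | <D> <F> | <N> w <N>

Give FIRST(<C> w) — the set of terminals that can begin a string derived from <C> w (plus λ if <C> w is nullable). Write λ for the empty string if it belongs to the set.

FIRST(<N>) = {r, w}
FIRST(<S>) = {λ, r, t, u, w}  (via <C> <C>)
FIRST(<D>) = {λ, r, t, u, w}  (via <S> w <D>)
FIRST(<F>) = {λ, r, t, u, w}  (via <D> u)
FIRST(<C>) = {λ, r, t, u, w}  (via <D> <F>, <N> w <N>)
FIRST(<C> w): take FIRST of each symbol in turn, carrying on past any symbol whose FIRST contains λ; result {r, t, u, w}.

{r, t, u, w}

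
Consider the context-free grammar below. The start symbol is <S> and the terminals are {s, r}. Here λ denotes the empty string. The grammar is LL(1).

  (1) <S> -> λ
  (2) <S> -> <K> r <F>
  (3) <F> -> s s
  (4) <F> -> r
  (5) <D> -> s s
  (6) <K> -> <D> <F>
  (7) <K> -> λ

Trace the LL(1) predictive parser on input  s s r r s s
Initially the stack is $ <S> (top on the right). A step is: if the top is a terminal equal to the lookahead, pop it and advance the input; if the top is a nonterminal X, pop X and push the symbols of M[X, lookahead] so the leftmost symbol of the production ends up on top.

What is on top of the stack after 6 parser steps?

step 1: stack=$ <S>  input=s s r r s s $  — expand <S> -> <K> r <F>
step 2: stack=$ <F> r <K>  input=s s r r s s $  — expand <K> -> <D> <F>
step 3: stack=$ <F> r <F> <D>  input=s s r r s s $  — expand <D> -> s s
step 4: stack=$ <F> r <F> s s  input=s s r r s s $  — match s
step 5: stack=$ <F> r <F> s  input=s r r s s $  — match s
step 6: stack=$ <F> r <F>  input=r r s s $  — expand <F> -> r
Stack after step 6: $ <F> r r (top = r).

r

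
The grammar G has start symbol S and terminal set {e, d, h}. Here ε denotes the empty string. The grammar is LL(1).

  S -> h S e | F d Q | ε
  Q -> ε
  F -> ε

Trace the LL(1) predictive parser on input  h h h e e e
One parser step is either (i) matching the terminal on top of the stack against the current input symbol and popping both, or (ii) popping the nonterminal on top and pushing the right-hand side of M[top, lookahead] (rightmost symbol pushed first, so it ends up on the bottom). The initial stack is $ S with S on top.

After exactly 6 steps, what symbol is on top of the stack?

S

step 1: stack=$ S  input=h h h e e e $  — expand S -> h S e
step 2: stack=$ e S h  input=h h h e e e $  — match h
step 3: stack=$ e S  input=h h e e e $  — expand S -> h S e
step 4: stack=$ e e S h  input=h h e e e $  — match h
step 5: stack=$ e e S  input=h e e e $  — expand S -> h S e
step 6: stack=$ e e e S h  input=h e e e $  — match h
Stack after step 6: $ e e e S (top = S).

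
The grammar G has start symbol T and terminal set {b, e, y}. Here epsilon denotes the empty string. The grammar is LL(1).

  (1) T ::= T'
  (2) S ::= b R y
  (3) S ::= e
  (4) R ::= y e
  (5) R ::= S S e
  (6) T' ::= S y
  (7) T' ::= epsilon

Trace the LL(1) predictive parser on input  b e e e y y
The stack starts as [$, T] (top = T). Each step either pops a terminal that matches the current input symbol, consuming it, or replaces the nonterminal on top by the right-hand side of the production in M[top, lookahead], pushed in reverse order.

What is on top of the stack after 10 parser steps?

step 1: stack=$ T  input=b e e e y y $  — expand T ::= T'
step 2: stack=$ T'  input=b e e e y y $  — expand T' ::= S y
step 3: stack=$ y S  input=b e e e y y $  — expand S ::= b R y
step 4: stack=$ y y R b  input=b e e e y y $  — match b
step 5: stack=$ y y R  input=e e e y y $  — expand R ::= S S e
step 6: stack=$ y y e S S  input=e e e y y $  — expand S ::= e
step 7: stack=$ y y e S e  input=e e e y y $  — match e
step 8: stack=$ y y e S  input=e e y y $  — expand S ::= e
step 9: stack=$ y y e e  input=e e y y $  — match e
step 10: stack=$ y y e  input=e y y $  — match e
Stack after step 10: $ y y (top = y).

y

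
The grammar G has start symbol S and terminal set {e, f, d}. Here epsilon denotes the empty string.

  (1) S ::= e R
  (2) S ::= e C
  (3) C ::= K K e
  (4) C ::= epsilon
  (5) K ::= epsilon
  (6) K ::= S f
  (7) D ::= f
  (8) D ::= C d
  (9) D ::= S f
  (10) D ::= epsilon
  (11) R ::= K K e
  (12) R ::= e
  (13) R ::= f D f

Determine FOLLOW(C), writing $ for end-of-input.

{$, d, f}

FIRST(S): from S::=e R we get {e}; from S::=e C we get {e}. So FIRST(S) = {e}.
FIRST(K): from K::=epsilon we get {epsilon}; from K::=S f we get {e}. So FIRST(K) = {epsilon, e}.
FIRST(C): from C::=K K e we get {e}; from C::=epsilon we get {epsilon}. So FIRST(C) = {epsilon, e}.
FIRST(R): from R::=K K e we get {e}; from R::=e we get {e}; from R::=f D f we get {f}. So FIRST(R) = {e, f}.
FIRST(D): from D::=f we get {f}; from D::=C d we get {d, e}; from D::=S f we get {e}; from D::=epsilon we get {epsilon}. So FIRST(D) = {epsilon, d, e, f}.
FOLLOW(S) includes $ since S is the start symbol.
FOLLOW(S): in K::=S f, S is followed by f with FIRST {f}; in D::=S f, S is followed by f with FIRST {f}. Thus FOLLOW(S) = {$, f}.
FOLLOW(C): in S::=e C, the suffix after C is empty, so FOLLOW(C) ⊇ FOLLOW(S) = {$, f}; in D::=C d, C is followed by d with FIRST {d}. Thus FOLLOW(C) = {$, d, f}.
FOLLOW(K): in C::=K K e (occurrence 1), K is followed by K e with FIRST {e}; in C::=K K e (occurrence 2), K is followed by e with FIRST {e}; in R::=K K e (occurrence 1), K is followed by K e with FIRST {e}; in R::=K K e (occurrence 2), K is followed by e with FIRST {e}. Thus FOLLOW(K) = {e}.
FOLLOW(D): in R::=f D f, D is followed by f with FIRST {f}. Thus FOLLOW(D) = {f}.
FOLLOW(R): in S::=e R, the suffix after R is empty, so FOLLOW(R) ⊇ FOLLOW(S) = {$, f}. Thus FOLLOW(R) = {$, f}.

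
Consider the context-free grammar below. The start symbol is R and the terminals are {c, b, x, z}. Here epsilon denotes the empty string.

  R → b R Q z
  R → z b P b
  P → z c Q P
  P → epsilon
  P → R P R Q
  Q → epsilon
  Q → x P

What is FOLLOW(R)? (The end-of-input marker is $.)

FIRST(R) = {b, z}
FIRST(Q) = {epsilon, x}
FIRST(P) = {epsilon, b, z}  (via R P R Q)
FOLLOW(R) includes $ since R is the start symbol.
FOLLOW(R): in R→b R Q z, R is followed by Q z with FIRST {x, z}; in P→R P R Q (occurrence 1), R is followed by P R Q with FIRST {b, z}; in P→R P R Q (occurrence 2), R is followed by Q with FIRST {epsilon, x}; in P→R P R Q (occurrence 2), the suffix after R is nullable, so FOLLOW(R) ⊇ FOLLOW(P) = {b, z}. Thus FOLLOW(R) = {$, b, x, z}.
FOLLOW(P): in R→z b P b, P is followed by b with FIRST {b}; in P→z c Q P, the suffix after P is empty (adds nothing new); in P→R P R Q, P is followed by R Q with FIRST {b, z}; in Q→x P, the suffix after P is empty, so FOLLOW(P) ⊇ FOLLOW(Q) = {b, z}. Thus FOLLOW(P) = {b, z}.
FOLLOW(Q): in R→b R Q z, Q is followed by z with FIRST {z}; in P→z c Q P, Q is followed by P with FIRST {epsilon, b, z}; in P→z c Q P, the suffix after Q is nullable, so FOLLOW(Q) ⊇ FOLLOW(P) = {b, z}; in P→R P R Q, the suffix after Q is empty, so FOLLOW(Q) ⊇ FOLLOW(P) = {b, z}. Thus FOLLOW(Q) = {b, z}.

{$, b, x, z}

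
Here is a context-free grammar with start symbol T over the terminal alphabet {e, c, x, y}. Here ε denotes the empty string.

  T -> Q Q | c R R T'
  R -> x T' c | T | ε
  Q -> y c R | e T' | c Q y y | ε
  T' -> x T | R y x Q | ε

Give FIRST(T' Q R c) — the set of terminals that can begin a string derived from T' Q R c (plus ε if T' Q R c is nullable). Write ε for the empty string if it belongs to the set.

FIRST(Q) = {ε, c, e, y}
FIRST(T) = {ε, c, e, y}  (via Q Q)
FIRST(R) = {ε, c, e, x, y}  (via T)
FIRST(T') = {ε, c, e, x, y}  (via R y x Q)
FIRST(T' Q R c): take FIRST of each symbol in turn, carrying on past any symbol whose FIRST contains ε; result {c, e, x, y}.

{c, e, x, y}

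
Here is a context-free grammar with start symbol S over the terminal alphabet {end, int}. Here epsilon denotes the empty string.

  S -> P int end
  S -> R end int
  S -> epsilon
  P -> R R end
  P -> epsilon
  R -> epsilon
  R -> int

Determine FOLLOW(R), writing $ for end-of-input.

{end, int}

FIRST(R) = {epsilon, int}
FIRST(P) = {epsilon, end, int}  (via R R end)
FIRST(S) = {epsilon, end, int}  (via P int end, R end int)
FOLLOW(S) includes $ since S is the start symbol.
FOLLOW(S): S appears on no right-hand side. Thus FOLLOW(S) = {$}.
FOLLOW(P): in S->P int end, P is followed by int end with FIRST {int}. Thus FOLLOW(P) = {int}.
FOLLOW(R): in S->R end int, R is followed by end int with FIRST {end}; in P->R R end (occurrence 1), R is followed by R end with FIRST {end, int}; in P->R R end (occurrence 2), R is followed by end with FIRST {end}. Thus FOLLOW(R) = {end, int}.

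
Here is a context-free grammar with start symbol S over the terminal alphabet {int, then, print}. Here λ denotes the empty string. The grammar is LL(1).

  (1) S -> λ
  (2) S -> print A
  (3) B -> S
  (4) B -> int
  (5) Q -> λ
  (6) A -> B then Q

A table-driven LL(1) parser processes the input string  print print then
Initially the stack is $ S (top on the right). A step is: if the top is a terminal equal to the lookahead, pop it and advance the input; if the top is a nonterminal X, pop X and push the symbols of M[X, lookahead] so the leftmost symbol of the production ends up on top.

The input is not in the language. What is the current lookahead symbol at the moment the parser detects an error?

$

      Stack              Input               Action
   1  $ S                print print then $  expand S -> print A
   2  $ A print          print print then $  match print
   3  $ A                print then $        expand A -> B then Q
   4  $ Q then B         print then $        expand B -> S
   5  $ Q then S         print then $        expand S -> print A
   6  $ Q then A print   print then $        match print
   7  $ Q then A         then $              expand A -> B then Q
   8  $ Q then Q then B  then $              expand B -> S
   9  $ Q then Q then S  then $              expand S -> λ
  10  $ Q then Q then    then $              match then
  11  $ Q then Q         $                   expand Q -> λ
  12  $ Q then           $                   error: top is terminal then but lookahead is $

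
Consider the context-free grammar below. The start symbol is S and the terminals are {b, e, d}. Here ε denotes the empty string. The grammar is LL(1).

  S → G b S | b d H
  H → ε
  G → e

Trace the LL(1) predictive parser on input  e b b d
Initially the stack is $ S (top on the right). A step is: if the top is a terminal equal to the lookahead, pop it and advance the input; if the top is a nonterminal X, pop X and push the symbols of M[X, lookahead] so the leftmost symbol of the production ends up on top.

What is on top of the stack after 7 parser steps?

H

     Stack    Input      Action
  1  $ S      e b b d $  expand S → G b S
  2  $ S b G  e b b d $  expand G → e
  3  $ S b e  e b b d $  match e
  4  $ S b    b b d $    match b
  5  $ S      b d $      expand S → b d H
  6  $ H d b  b d $      match b
  7  $ H d    d $        match d
Stack after step 7: $ H (top = H).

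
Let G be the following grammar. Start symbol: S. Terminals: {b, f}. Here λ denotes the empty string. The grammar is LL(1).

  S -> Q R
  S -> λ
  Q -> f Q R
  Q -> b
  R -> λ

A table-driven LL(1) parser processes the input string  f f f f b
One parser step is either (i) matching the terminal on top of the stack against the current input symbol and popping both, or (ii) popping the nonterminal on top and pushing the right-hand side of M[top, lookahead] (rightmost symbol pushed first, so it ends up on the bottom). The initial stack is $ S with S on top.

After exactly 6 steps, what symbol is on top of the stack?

f

step 1: stack=$ S  input=f f f f b $  — expand S -> Q R
step 2: stack=$ R Q  input=f f f f b $  — expand Q -> f Q R
step 3: stack=$ R R Q f  input=f f f f b $  — match f
step 4: stack=$ R R Q  input=f f f b $  — expand Q -> f Q R
step 5: stack=$ R R R Q f  input=f f f b $  — match f
step 6: stack=$ R R R Q  input=f f b $  — expand Q -> f Q R
Stack after step 6: $ R R R R Q f (top = f).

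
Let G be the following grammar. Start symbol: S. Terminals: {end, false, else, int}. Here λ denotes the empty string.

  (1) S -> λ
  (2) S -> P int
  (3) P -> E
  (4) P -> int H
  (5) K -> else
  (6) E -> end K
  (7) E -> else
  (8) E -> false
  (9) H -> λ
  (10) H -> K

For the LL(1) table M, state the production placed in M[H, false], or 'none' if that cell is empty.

FIRST(K): from K->else we get {else}. So FIRST(K) = {else}.
FIRST(E): from E->end K we get {end}; from E->else we get {else}; from E->false we get {false}. So FIRST(E) = {else, end, false}.
FIRST(P): from P->E we get {else, end, false}; from P->int H we get {int}. So FIRST(P) = {else, end, false, int}.
FIRST(H): from H->λ we get {λ}; from H->K we get {else}. So FIRST(H) = {λ, else}.
FIRST(S): from S->λ we get {λ}; from S->P int we get {else, end, false, int}. So FIRST(S) = {λ, else, end, false, int}.
FOLLOW(S) includes $ since S is the start symbol.
FOLLOW(P): in S->P int, P is followed by int with FIRST {int}. Thus FOLLOW(P) = {int}.
FOLLOW(H): in P->int H, the suffix after H is empty, so FOLLOW(H) ⊇ FOLLOW(P) = {int}. Thus FOLLOW(H) = {int}.
For H -> λ: FIRST(λ) = {λ}, so it goes in M[H, t] for t ∈ {}; since λ ∈ FIRST, also for every t ∈ FOLLOW(H) = {int}.
For H -> K: FIRST(K) = {else}, so it goes in M[H, t] for t ∈ {else}.
None of these place a production in M[H, false].

none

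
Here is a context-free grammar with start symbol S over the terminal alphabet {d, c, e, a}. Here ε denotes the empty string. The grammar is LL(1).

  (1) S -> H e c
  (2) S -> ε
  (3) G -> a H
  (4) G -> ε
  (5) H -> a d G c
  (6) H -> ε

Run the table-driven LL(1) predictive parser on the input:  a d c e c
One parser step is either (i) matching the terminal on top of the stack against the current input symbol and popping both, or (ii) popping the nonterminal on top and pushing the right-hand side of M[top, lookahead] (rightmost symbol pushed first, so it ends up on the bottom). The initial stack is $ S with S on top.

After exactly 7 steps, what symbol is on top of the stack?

c

     Stack          Input        Action
  1  $ S            a d c e c $  expand S -> H e c
  2  $ c e H        a d c e c $  expand H -> a d G c
  3  $ c e c G d a  a d c e c $  match a
  4  $ c e c G d    d c e c $    match d
  5  $ c e c G      c e c $      expand G -> ε
  6  $ c e c        c e c $      match c
  7  $ c e          e c $        match e
Stack after step 7: $ c (top = c).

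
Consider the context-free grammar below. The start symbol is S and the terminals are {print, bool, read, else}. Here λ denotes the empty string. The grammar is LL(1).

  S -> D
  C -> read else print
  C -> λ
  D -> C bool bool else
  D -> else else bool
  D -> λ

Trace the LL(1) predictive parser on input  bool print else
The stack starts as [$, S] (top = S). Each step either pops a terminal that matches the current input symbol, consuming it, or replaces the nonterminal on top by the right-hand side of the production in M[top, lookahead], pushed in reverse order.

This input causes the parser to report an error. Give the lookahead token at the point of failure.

print

step 1: stack=$ S  input=bool print else $  — expand S -> D
step 2: stack=$ D  input=bool print else $  — expand D -> C bool bool else
step 3: stack=$ else bool bool C  input=bool print else $  — expand C -> λ
step 4: stack=$ else bool bool  input=bool print else $  — match bool
step 5: stack=$ else bool  input=print else $  — error: top is terminal bool but lookahead is print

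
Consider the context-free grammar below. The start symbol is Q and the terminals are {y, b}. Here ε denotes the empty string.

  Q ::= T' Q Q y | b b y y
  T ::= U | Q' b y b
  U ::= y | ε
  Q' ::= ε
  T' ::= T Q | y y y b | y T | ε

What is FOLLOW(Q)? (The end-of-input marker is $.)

FIRST(U) = {ε, y}
FIRST(Q') = {ε}
FIRST(T) = {ε, b, y}  (via U, Q' b y b)
FIRST(Q) = {b, y}  (via T' Q Q y)
FIRST(T') = {ε, b, y}  (via T Q)
FOLLOW(Q) includes $ since Q is the start symbol.
FOLLOW(Q'): in T::=Q' b y b, Q' is followed by b y b with FIRST {b}. Thus FOLLOW(Q') = {b}.
FOLLOW(T'): in Q::=T' Q Q y, T' is followed by Q Q y with FIRST {b, y}. Thus FOLLOW(T') = {b, y}.
FOLLOW(Q): in Q::=T' Q Q y (occurrence 1), Q is followed by Q y with FIRST {b, y}; in Q::=T' Q Q y (occurrence 2), Q is followed by y with FIRST {y}; in T'::=T Q, the suffix after Q is empty, so FOLLOW(Q) ⊇ FOLLOW(T') = {b, y}. Thus FOLLOW(Q) = {$, b, y}.
FOLLOW(T): in T'::=T Q, T is followed by Q with FIRST {b, y}; in T'::=y T, the suffix after T is empty, so FOLLOW(T) ⊇ FOLLOW(T') = {b, y}. Thus FOLLOW(T) = {b, y}.
FOLLOW(U): in T::=U, the suffix after U is empty, so FOLLOW(U) ⊇ FOLLOW(T) = {b, y}. Thus FOLLOW(U) = {b, y}.

{$, b, y}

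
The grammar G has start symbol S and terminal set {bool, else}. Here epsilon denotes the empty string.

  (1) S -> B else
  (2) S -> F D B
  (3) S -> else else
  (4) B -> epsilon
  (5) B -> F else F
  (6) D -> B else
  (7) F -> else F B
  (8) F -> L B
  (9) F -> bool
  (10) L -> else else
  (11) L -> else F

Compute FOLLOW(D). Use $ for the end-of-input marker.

{$, bool, else}

FIRST(L): from L->else else we get {else}; from L->else F we get {else}. So FIRST(L) = {else}.
FIRST(F): from F->else F B we get {else}; from F->L B we get {else}; from F->bool we get {bool}. So FIRST(F) = {bool, else}.
FIRST(B): from B->epsilon we get {epsilon}; from B->F else F we get {bool, else}. So FIRST(B) = {epsilon, bool, else}.
FIRST(S): from S->B else we get {bool, else}; from S->F D B we get {bool, else}; from S->else else we get {else}. So FIRST(S) = {bool, else}.
FIRST(D): from D->B else we get {bool, else}. So FIRST(D) = {bool, else}.
FOLLOW(S) includes $ since S is the start symbol.
FOLLOW(S): S appears on no right-hand side. Thus FOLLOW(S) = {$}.
FOLLOW(D): in S->F D B, D is followed by B with FIRST {epsilon, bool, else}; in S->F D B, the suffix after D is nullable, so FOLLOW(D) ⊇ FOLLOW(S) = {$}. Thus FOLLOW(D) = {$, bool, else}.
FOLLOW(B): in S->B else, B is followed by else with FIRST {else}; in S->F D B, the suffix after B is empty, so FOLLOW(B) ⊇ FOLLOW(S) = {$}; in D->B else, B is followed by else with FIRST {else}; in F->else F B, the suffix after B is empty, so FOLLOW(B) ⊇ FOLLOW(F) = {$, bool, else}; in F->L B, the suffix after B is empty, so FOLLOW(B) ⊇ FOLLOW(F) = {$, bool, else}. Thus FOLLOW(B) = {$, bool, else}.
FOLLOW(F): in S->F D B, F is followed by D B with FIRST {bool, else}; in B->F else F (occurrence 1), F is followed by else F with FIRST {else}; in B->F else F (occurrence 2), the suffix after F is empty, so FOLLOW(F) ⊇ FOLLOW(B) = {$, bool, else}; in F->else F B, F is followed by B with FIRST {epsilon, bool, else}; in F->else F B, the suffix after F is nullable (adds nothing new); in L->else F, the suffix after F is empty, so FOLLOW(F) ⊇ FOLLOW(L) = {$, bool, else}. Thus FOLLOW(F) = {$, bool, else}.
FOLLOW(L): in F->L B, L is followed by B with FIRST {epsilon, bool, else}; in F->L B, the suffix after L is nullable, so FOLLOW(L) ⊇ FOLLOW(F) = {$, bool, else}. Thus FOLLOW(L) = {$, bool, else}.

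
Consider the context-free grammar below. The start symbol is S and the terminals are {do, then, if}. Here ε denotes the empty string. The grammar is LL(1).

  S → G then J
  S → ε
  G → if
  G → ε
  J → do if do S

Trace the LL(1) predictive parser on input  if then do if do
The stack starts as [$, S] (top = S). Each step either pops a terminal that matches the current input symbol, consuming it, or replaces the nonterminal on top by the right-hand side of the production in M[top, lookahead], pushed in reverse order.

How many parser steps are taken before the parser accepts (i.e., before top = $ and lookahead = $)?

     Stack         Input               Action
  1  $ S           if then do if do $  expand S → G then J
  2  $ J then G    if then do if do $  expand G → if
  3  $ J then if   if then do if do $  match if
  4  $ J then      then do if do $     match then
  5  $ J           do if do $          expand J → do if do S
  6  $ S do if do  do if do $          match do
  7  $ S do if     if do $             match if
  8  $ S do        do $                match do
  9  $ S           $                   expand S → ε
Accept reached after 9 steps.

9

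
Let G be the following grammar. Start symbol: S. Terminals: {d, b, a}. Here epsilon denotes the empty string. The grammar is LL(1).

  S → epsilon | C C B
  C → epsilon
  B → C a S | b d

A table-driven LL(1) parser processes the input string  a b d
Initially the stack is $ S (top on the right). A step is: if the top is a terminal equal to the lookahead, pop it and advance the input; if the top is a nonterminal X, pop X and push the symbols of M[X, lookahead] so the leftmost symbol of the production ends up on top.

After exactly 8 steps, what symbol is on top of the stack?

step 1: stack=$ S  input=a b d $  — expand S → C C B
step 2: stack=$ B C C  input=a b d $  — expand C → epsilon
step 3: stack=$ B C  input=a b d $  — expand C → epsilon
step 4: stack=$ B  input=a b d $  — expand B → C a S
step 5: stack=$ S a C  input=a b d $  — expand C → epsilon
step 6: stack=$ S a  input=a b d $  — match a
step 7: stack=$ S  input=b d $  — expand S → C C B
step 8: stack=$ B C C  input=b d $  — expand C → epsilon
Stack after step 8: $ B C (top = C).

C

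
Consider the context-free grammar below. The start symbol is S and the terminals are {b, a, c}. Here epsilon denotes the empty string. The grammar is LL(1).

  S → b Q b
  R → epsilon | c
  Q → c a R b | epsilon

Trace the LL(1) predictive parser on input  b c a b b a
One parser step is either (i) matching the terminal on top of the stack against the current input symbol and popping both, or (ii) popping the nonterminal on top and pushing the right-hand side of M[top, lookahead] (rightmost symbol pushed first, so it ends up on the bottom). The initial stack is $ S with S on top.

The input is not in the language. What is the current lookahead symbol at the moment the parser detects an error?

step 1: stack=$ S  input=b c a b b a $  — expand S → b Q b
step 2: stack=$ b Q b  input=b c a b b a $  — match b
step 3: stack=$ b Q  input=c a b b a $  — expand Q → c a R b
step 4: stack=$ b b R a c  input=c a b b a $  — match c
step 5: stack=$ b b R a  input=a b b a $  — match a
step 6: stack=$ b b R  input=b b a $  — expand R → epsilon
step 7: stack=$ b b  input=b b a $  — match b
step 8: stack=$ b  input=b a $  — match b
step 9: stack=$  input=a $  — error: stack empty but input remains

a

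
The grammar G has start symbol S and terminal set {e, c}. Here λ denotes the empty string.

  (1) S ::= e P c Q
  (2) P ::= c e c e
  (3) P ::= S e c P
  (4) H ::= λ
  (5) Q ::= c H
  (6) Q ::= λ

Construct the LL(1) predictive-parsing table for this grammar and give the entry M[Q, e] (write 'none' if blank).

Q ::= λ

FIRST(S) = {e}
FIRST(H) = {λ}
FIRST(Q) = {λ, c}
FIRST(P) = {c, e}  (via S e c P)
FOLLOW(S) includes $ since S is the start symbol.
FOLLOW(S): in P::=S e c P, S is followed by e c P with FIRST {e}. Thus FOLLOW(S) = {$, e}.
FOLLOW(Q): in S::=e P c Q, the suffix after Q is empty, so FOLLOW(Q) ⊇ FOLLOW(S) = {$, e}. Thus FOLLOW(Q) = {$, e}.
For Q ::= c H: FIRST(c H) = {c}, so it goes in M[Q, t] for t ∈ {c}.
For Q ::= λ: FIRST(λ) = {λ}, so it goes in M[Q, t] for t ∈ {}; since λ ∈ FIRST, also for every t ∈ FOLLOW(Q) = {$, e}.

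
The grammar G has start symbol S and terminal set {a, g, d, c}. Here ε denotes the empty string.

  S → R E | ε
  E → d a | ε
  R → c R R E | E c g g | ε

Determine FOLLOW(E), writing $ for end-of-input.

FIRST(E): from E→d a we get {d}; from E→ε we get {ε}. So FIRST(E) = {ε, d}.
FIRST(R): from R→c R R E we get {c}; from R→E c g g we get {c, d}; from R→ε we get {ε}. So FIRST(R) = {ε, c, d}.
FIRST(S): from S→R E we get {ε, c, d}; from S→ε we get {ε}. So FIRST(S) = {ε, c, d}.
FOLLOW(S) includes $ since S is the start symbol.
FOLLOW(S): S appears on no right-hand side. Thus FOLLOW(S) = {$}.
FOLLOW(R): in S→R E, R is followed by E with FIRST {ε, d}; in S→R E, the suffix after R is nullable, so FOLLOW(R) ⊇ FOLLOW(S) = {$}; in R→c R R E (occurrence 1), R is followed by R E with FIRST {ε, c, d}; in R→c R R E (occurrence 1), the suffix after R is nullable (adds nothing new); in R→c R R E (occurrence 2), R is followed by E with FIRST {ε, d}; in R→c R R E (occurrence 2), the suffix after R is nullable (adds nothing new). Thus FOLLOW(R) = {$, c, d}.
FOLLOW(E): in S→R E, the suffix after E is empty, so FOLLOW(E) ⊇ FOLLOW(S) = {$}; in R→c R R E, the suffix after E is empty, so FOLLOW(E) ⊇ FOLLOW(R) = {$, c, d}; in R→E c g g, E is followed by c g g with FIRST {c}. Thus FOLLOW(E) = {$, c, d}.

{$, c, d}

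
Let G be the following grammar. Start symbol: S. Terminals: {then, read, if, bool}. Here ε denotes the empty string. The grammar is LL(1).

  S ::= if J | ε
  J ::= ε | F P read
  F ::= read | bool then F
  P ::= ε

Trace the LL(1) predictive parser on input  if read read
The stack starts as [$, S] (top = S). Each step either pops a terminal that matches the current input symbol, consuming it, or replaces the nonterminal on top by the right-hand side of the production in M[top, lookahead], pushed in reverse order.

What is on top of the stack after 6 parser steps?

read

     Stack          Input           Action
  1  $ S            if read read $  expand S ::= if J
  2  $ J if         if read read $  match if
  3  $ J            read read $     expand J ::= F P read
  4  $ read P F     read read $     expand F ::= read
  5  $ read P read  read read $     match read
  6  $ read P       read $          expand P ::= ε
Stack after step 6: $ read (top = read).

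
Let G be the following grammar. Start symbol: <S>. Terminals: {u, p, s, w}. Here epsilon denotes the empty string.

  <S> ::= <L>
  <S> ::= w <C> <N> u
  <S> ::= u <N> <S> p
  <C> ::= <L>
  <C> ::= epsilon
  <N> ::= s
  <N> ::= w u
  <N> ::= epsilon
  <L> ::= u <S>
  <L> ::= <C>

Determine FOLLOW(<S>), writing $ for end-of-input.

FIRST(<N>) = {epsilon, s, w}
FIRST(<S>) = {epsilon, u, w}  (via <L>)
FIRST(<C>) = {epsilon, u}  (via <L>)
FIRST(<L>) = {epsilon, u}  (via <C>)
FOLLOW(<S>) includes $ since <S> is the start symbol.
FOLLOW(<N>): in <S>::=w <C> <N> u, <N> is followed by u with FIRST {u}; in <S>::=u <N> <S> p, <N> is followed by <S> p with FIRST {p, u, w}. Thus FOLLOW(<N>) = {p, u, w}.
FOLLOW(<S>): in <S>::=u <N> <S> p, <S> is followed by p with FIRST {p}; in <L>::=u <S>, the suffix after <S> is empty, so FOLLOW(<S>) ⊇ FOLLOW(<L>) = {$, p, s, u, w}. Thus FOLLOW(<S>) = {$, p, s, u, w}.
FOLLOW(<C>): in <S>::=w <C> <N> u, <C> is followed by <N> u with FIRST {s, u, w}; in <L>::=<C>, the suffix after <C> is empty, so FOLLOW(<C>) ⊇ FOLLOW(<L>) = {$, p, s, u, w}. Thus FOLLOW(<C>) = {$, p, s, u, w}.
FOLLOW(<L>): in <S>::=<L>, the suffix after <L> is empty, so FOLLOW(<L>) ⊇ FOLLOW(<S>) = {$, p, s, u, w}; in <C>::=<L>, the suffix after <L> is empty, so FOLLOW(<L>) ⊇ FOLLOW(<C>) = {$, p, s, u, w}. Thus FOLLOW(<L>) = {$, p, s, u, w}.

{$, p, s, u, w}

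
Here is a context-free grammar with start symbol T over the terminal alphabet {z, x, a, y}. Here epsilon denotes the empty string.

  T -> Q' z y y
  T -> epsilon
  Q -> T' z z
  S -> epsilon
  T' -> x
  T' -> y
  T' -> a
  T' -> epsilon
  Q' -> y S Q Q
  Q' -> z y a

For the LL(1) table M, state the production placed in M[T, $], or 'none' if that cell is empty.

FIRST(S) = {epsilon}
FIRST(T') = {epsilon, a, x, y}
FIRST(Q') = {y, z}
FIRST(T) = {epsilon, y, z}  (via Q' z y y)
FIRST(Q) = {a, x, y, z}  (via T' z z)
FOLLOW(T) includes $ since T is the start symbol.
FOLLOW(T): T appears on no right-hand side. Thus FOLLOW(T) = {$}.
For T -> Q' z y y: FIRST(Q' z y y) = {y, z}, so it goes in M[T, t] for t ∈ {y, z}.
For T -> epsilon: FIRST(epsilon) = {epsilon}, so it goes in M[T, t] for t ∈ {}; since epsilon ∈ FIRST, also for every t ∈ FOLLOW(T) = {$}.

T -> epsilon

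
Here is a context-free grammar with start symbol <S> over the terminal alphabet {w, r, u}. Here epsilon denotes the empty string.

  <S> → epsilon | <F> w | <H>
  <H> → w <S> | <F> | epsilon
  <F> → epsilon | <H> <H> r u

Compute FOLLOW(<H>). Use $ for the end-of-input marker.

FIRST(<S>): from <S>→epsilon we get {epsilon}; from <S>→<F> w we get {r, w}; from <S>→<H> we get {epsilon, r, w}. So FIRST(<S>) = {epsilon, r, w}.
FIRST(<H>): from <H>→w <S> we get {w}; from <H>→<F> we get {epsilon, r, w}; from <H>→epsilon we get {epsilon}. So FIRST(<H>) = {epsilon, r, w}.
FIRST(<F>): from <F>→epsilon we get {epsilon}; from <F>→<H> <H> r u we get {r, w}. So FIRST(<F>) = {epsilon, r, w}.
FOLLOW(<S>) includes $ since <S> is the start symbol.
FOLLOW(<S>): in <H>→w <S>, the suffix after <S> is empty, so FOLLOW(<S>) ⊇ FOLLOW(<H>) = {$, r, w}. Thus FOLLOW(<S>) = {$, r, w}.
FOLLOW(<H>): in <S>→<H>, the suffix after <H> is empty, so FOLLOW(<H>) ⊇ FOLLOW(<S>) = {$, r, w}; in <F>→<H> <H> r u (occurrence 1), <H> is followed by <H> r u with FIRST {r, w}; in <F>→<H> <H> r u (occurrence 2), <H> is followed by r u with FIRST {r}. Thus FOLLOW(<H>) = {$, r, w}.
FOLLOW(<F>): in <S>→<F> w, <F> is followed by w with FIRST {w}; in <H>→<F>, the suffix after <F> is empty, so FOLLOW(<F>) ⊇ FOLLOW(<H>) = {$, r, w}. Thus FOLLOW(<F>) = {$, r, w}.

{$, r, w}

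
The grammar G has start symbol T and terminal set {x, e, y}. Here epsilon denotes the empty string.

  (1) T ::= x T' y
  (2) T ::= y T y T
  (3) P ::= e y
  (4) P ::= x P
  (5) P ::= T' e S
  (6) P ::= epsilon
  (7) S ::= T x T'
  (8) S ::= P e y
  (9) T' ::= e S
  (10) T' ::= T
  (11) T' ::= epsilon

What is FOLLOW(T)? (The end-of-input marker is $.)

{$, e, x, y}

FIRST(T): from T::=x T' y we get {x}; from T::=y T y T we get {y}. So FIRST(T) = {x, y}.
FIRST(T'): from T'::=e S we get {e}; from T'::=T we get {x, y}; from T'::=epsilon we get {epsilon}. So FIRST(T') = {epsilon, e, x, y}.
FIRST(P): from P::=e y we get {e}; from P::=x P we get {x}; from P::=T' e S we get {e, x, y}; from P::=epsilon we get {epsilon}. So FIRST(P) = {epsilon, e, x, y}.
FIRST(S): from S::=T x T' we get {x, y}; from S::=P e y we get {e, x, y}. So FIRST(S) = {e, x, y}.
FOLLOW(T) includes $ since T is the start symbol.
FOLLOW(P): in P::=x P, the suffix after P is empty (adds nothing new); in S::=P e y, P is followed by e y with FIRST {e}. Thus FOLLOW(P) = {e}.
FOLLOW(T): in T::=y T y T (occurrence 1), T is followed by y T with FIRST {y}; in T::=y T y T (occurrence 2), the suffix after T is empty (adds nothing new); in S::=T x T', T is followed by x T' with FIRST {x}; in T'::=T, the suffix after T is empty, so FOLLOW(T) ⊇ FOLLOW(T') = {e, y}. Thus FOLLOW(T) = {$, e, x, y}.
FOLLOW(S): in P::=T' e S, the suffix after S is empty, so FOLLOW(S) ⊇ FOLLOW(P) = {e}; in T'::=e S, the suffix after S is empty, so FOLLOW(S) ⊇ FOLLOW(T') = {e, y}. Thus FOLLOW(S) = {e, y}.
FOLLOW(T'): in T::=x T' y, T' is followed by y with FIRST {y}; in P::=T' e S, T' is followed by e S with FIRST {e}; in S::=T x T', the suffix after T' is empty, so FOLLOW(T') ⊇ FOLLOW(S) = {e, y}. Thus FOLLOW(T') = {e, y}.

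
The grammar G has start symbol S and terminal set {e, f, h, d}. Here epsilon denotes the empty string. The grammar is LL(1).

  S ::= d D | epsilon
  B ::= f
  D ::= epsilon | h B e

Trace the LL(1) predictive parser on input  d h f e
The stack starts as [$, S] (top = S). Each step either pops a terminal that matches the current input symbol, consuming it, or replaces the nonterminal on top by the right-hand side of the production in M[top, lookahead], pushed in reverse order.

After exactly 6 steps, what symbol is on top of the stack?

e

step 1: stack=$ S  input=d h f e $  — expand S ::= d D
step 2: stack=$ D d  input=d h f e $  — match d
step 3: stack=$ D  input=h f e $  — expand D ::= h B e
step 4: stack=$ e B h  input=h f e $  — match h
step 5: stack=$ e B  input=f e $  — expand B ::= f
step 6: stack=$ e f  input=f e $  — match f
Stack after step 6: $ e (top = e).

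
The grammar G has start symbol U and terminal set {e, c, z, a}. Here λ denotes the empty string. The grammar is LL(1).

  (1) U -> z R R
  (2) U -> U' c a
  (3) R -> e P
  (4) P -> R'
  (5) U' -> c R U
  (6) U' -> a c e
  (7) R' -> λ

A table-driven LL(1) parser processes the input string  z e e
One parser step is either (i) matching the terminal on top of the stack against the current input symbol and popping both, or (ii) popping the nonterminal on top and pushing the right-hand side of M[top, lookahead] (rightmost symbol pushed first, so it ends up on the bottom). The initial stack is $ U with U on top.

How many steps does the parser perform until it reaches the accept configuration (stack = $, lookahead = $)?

      Stack    Input    Action
   1  $ U      z e e $  expand U -> z R R
   2  $ R R z  z e e $  match z
   3  $ R R    e e $    expand R -> e P
   4  $ R P e  e e $    match e
   5  $ R P    e $      expand P -> R'
   6  $ R R'   e $      expand R' -> λ
   7  $ R      e $      expand R -> e P
   8  $ P e    e $      match e
   9  $ P      $        expand P -> R'
  10  $ R'     $        expand R' -> λ
Accept reached after 10 steps.

10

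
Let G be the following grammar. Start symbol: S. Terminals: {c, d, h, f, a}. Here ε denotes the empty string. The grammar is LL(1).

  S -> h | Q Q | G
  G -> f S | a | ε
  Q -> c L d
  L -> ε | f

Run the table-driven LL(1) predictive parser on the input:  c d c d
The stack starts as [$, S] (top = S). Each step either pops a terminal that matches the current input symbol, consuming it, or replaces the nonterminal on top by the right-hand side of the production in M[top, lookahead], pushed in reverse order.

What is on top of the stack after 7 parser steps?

L

step 1: stack=$ S  input=c d c d $  — expand S -> Q Q
step 2: stack=$ Q Q  input=c d c d $  — expand Q -> c L d
step 3: stack=$ Q d L c  input=c d c d $  — match c
step 4: stack=$ Q d L  input=d c d $  — expand L -> ε
step 5: stack=$ Q d  input=d c d $  — match d
step 6: stack=$ Q  input=c d $  — expand Q -> c L d
step 7: stack=$ d L c  input=c d $  — match c
Stack after step 7: $ d L (top = L).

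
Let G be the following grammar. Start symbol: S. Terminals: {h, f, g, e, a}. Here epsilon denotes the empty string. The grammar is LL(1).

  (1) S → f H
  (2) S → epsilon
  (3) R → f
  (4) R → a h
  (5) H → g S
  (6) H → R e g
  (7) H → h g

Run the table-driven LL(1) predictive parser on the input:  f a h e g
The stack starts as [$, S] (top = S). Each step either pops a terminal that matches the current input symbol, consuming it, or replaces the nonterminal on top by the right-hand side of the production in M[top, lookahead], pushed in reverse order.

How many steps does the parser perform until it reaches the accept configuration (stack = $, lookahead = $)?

step 1: stack=$ S  input=f a h e g $  — expand S → f H
step 2: stack=$ H f  input=f a h e g $  — match f
step 3: stack=$ H  input=a h e g $  — expand H → R e g
step 4: stack=$ g e R  input=a h e g $  — expand R → a h
step 5: stack=$ g e h a  input=a h e g $  — match a
step 6: stack=$ g e h  input=h e g $  — match h
step 7: stack=$ g e  input=e g $  — match e
step 8: stack=$ g  input=g $  — match g
Accept reached after 8 steps.

8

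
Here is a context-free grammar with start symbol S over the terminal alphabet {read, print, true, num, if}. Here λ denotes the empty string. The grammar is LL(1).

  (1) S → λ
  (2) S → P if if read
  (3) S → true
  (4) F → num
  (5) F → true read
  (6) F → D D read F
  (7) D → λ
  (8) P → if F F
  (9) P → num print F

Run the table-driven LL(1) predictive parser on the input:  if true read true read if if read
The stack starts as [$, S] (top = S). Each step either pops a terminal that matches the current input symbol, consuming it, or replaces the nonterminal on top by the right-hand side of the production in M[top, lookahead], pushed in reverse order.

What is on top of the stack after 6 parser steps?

     Stack                     Input                                Action
  1  $ S                       if true read true read if if read $  expand S → P if if read
  2  $ read if if P            if true read true read if if read $  expand P → if F F
  3  $ read if if F F if       if true read true read if if read $  match if
  4  $ read if if F F          true read true read if if read $     expand F → true read
  5  $ read if if F read true  true read true read if if read $     match true
  6  $ read if if F read       read true read if if read $          match read
Stack after step 6: $ read if if F (top = F).

F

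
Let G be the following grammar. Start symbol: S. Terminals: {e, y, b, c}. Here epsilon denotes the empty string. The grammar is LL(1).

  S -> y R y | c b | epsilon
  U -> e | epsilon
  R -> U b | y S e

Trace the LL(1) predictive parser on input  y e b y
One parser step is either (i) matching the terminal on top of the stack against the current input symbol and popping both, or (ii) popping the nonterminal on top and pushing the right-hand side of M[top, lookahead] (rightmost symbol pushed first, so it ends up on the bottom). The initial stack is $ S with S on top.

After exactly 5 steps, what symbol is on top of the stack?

b

     Stack    Input      Action
  1  $ S      y e b y $  expand S -> y R y
  2  $ y R y  y e b y $  match y
  3  $ y R    e b y $    expand R -> U b
  4  $ y b U  e b y $    expand U -> e
  5  $ y b e  e b y $    match e
Stack after step 5: $ y b (top = b).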